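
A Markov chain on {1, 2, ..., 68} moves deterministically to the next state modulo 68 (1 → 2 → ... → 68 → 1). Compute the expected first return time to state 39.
E[T_39 | X_0 = 39] = 68

The chain cycles deterministically, so starting at state 39 it returns in exactly 68 steps. Equivalently, the stationary distribution is uniform π_j = 1/68 for every state j, so by Kac's formula E[T_39] = 1/π_39 = 68.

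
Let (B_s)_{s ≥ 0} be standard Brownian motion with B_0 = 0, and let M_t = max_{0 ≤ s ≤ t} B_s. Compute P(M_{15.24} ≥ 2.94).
P(M_{15.24} ≥ 2.94) = 2·P(B_{15.24} ≥ 2.94) = 2(1 − Φ(2.94/√15.24)) ≈ 0.4514

By the reflection principle for Brownian motion, P(M_t ≥ a) = 2 · P(B_t ≥ a) for a ≥ 0. Since B_t ~ N(0, t), P(B_t ≥ 2.94) = 1 − Φ(2.94/√t) = 1 − Φ(2.94/√15.24) = 1 − Φ(0.7531). So
  P(M_{15.24} ≥ 2.94) = 2(1 − Φ(0.7531)) ≈ 0.4514.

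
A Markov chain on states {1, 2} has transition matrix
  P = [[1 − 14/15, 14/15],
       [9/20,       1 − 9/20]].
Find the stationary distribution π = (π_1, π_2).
π_1 = 27/83, π_2 = 56/83

Solve πP = π with π_1 + π_2 = 1. From πP = π: π_1 · (1 − 14/15) + π_2 · 9/20 = π_1 ⇒ π_2 · 9/20 = π_1 · 14/15 ⇒ π_2/π_1 = (14/15)/(9/20) = 56/27. Together with π_1 + π_2 = 1:
  π_1 = (9/20)/(14/15 + 9/20) = (9/20)/(83/60) = 27/83,
  π_2 = (14/15)/(14/15 + 9/20) = (14/15)/(83/60) = 56/83.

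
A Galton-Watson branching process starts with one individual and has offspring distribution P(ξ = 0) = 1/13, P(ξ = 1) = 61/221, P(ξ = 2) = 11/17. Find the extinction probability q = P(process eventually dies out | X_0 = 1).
q = 17/143

The pgf is f(s) = 1/13 + 61/221·s + 11/17·s². The extinction probability q is the smallest fixed point of f in [0, 1]. Setting s = f(s):
  11/17·s² + (61/221 − 1)·s + 1/13 = 0
  11/17·s² − (1/13 + 11/17)·s + 1/13 = 0
which factors as (s − 1)·(11/17·s − 1/13) = 0, giving roots s = 1 and s = (1/13)/(11/17) = 17/143.
Mean offspring μ = 61/221 + 2·11/17 = 347/221 > 1 (supercritical), so q < 1. The extinction probability is the smaller root: q = (1/13)/(11/17) = 17/143.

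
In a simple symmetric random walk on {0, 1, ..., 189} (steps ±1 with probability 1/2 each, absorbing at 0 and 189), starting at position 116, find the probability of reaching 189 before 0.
P(hit 189 before 0) = 116/189

Let u_k = P(hit 189 before 0 | start at k). Then u_0 = 0, u_189 = 1, and u_k = u_{k-1}/2 + u_{k+1}/2 for 1 ≤ k ≤ 188. This harmonic recurrence is solved by u_k = k/189, giving u_116 = 116/189.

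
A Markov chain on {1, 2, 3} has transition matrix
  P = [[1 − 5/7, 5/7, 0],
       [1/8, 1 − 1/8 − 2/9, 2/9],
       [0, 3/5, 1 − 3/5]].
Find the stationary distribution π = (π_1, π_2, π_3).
π = (189/1669, 1080/1669, 400/1669)

This is a birth-death chain on three states, which satisfies detailed balance: π_1 · P_{12} = π_2 · P_{21} and π_2 · P_{23} = π_3 · P_{32}.
From π_1 · 5/7 = π_2 · 1/8: π_2/π_1 = (5/7)/(1/8) = 40/7.
From π_2 · 2/9 = π_3 · 3/5: π_3/π_2 = (2/9)/(3/5) = 10/27.
Take π_1 proportional to 1; then unnormalized π = (1, 40/7, 400/189). Normalize by dividing by the sum 1669/189:
  π = (189/1669, 1080/1669, 400/1669).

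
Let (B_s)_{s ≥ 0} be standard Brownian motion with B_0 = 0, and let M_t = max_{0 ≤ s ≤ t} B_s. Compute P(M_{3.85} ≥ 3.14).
P(M_{3.85} ≥ 3.14) = 2·P(B_{3.85} ≥ 3.14) = 2(1 − Φ(3.14/√3.85)) ≈ 0.1095

By the reflection principle for Brownian motion, P(M_t ≥ a) = 2 · P(B_t ≥ a) for a ≥ 0. Since B_t ~ N(0, t), P(B_t ≥ 3.14) = 1 − Φ(3.14/√t) = 1 − Φ(3.14/√3.85) = 1 − Φ(1.6003). So
  P(M_{3.85} ≥ 3.14) = 2(1 − Φ(1.6003)) ≈ 0.1095.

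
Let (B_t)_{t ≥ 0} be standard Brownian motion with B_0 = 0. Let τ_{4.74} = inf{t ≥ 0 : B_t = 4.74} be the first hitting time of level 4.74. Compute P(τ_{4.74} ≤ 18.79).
P(τ_{4.74} ≤ 18.79) = 2(1 − Φ(4.74/√18.79)) = 2(1 − Φ(1.0935)) ≈ 0.2742

By the reflection principle for standard BM, P(τ_b ≤ t) = 2 · P(B_t ≥ b). Since B_t ~ N(0, t), P(B_t ≥ 4.74) = 1 − Φ(4.74/√t) = 1 − Φ(4.74/√18.79) = 1 − Φ(1.0935) ≈ 0.13709. Doubling: P(τ_{4.74} ≤ 18.79) ≈ 2 · 0.13709 = 0.27418 ≈ 0.2742.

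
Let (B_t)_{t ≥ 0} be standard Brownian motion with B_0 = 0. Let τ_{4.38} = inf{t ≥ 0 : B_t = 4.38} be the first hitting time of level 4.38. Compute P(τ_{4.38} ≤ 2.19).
P(τ_{4.38} ≤ 2.19) = 2(1 − Φ(4.38/√2.19)) = 2(1 − Φ(2.9597)) ≈ 0.0031

By the reflection principle for standard BM, P(τ_b ≤ t) = 2 · P(B_t ≥ b). Since B_t ~ N(0, t), P(B_t ≥ 4.38) = 1 − Φ(4.38/√t) = 1 − Φ(4.38/√2.19) = 1 − Φ(2.9597) ≈ 0.00154. Doubling: P(τ_{4.38} ≤ 2.19) ≈ 2 · 0.00154 = 0.00308 ≈ 0.0031.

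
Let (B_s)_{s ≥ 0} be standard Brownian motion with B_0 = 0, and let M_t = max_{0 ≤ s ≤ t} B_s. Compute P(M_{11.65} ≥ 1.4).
P(M_{11.65} ≥ 1.4) = 2·P(B_{11.65} ≥ 1.4) = 2(1 − Φ(1.4/√11.65)) ≈ 0.6817

By the reflection principle for Brownian motion, P(M_t ≥ a) = 2 · P(B_t ≥ a) for a ≥ 0. Since B_t ~ N(0, t), P(B_t ≥ 1.4) = 1 − Φ(1.4/√t) = 1 − Φ(1.4/√11.65) = 1 − Φ(0.4102). So
  P(M_{11.65} ≥ 1.4) = 2(1 − Φ(0.4102)) ≈ 0.6817.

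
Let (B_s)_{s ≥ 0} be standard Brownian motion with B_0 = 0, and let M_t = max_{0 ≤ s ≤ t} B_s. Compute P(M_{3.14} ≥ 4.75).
P(M_{3.14} ≥ 4.75) = 2·P(B_{3.14} ≥ 4.75) = 2(1 − Φ(4.75/√3.14)) ≈ 0.0073

By the reflection principle for Brownian motion, P(M_t ≥ a) = 2 · P(B_t ≥ a) for a ≥ 0. Since B_t ~ N(0, t), P(B_t ≥ 4.75) = 1 − Φ(4.75/√t) = 1 − Φ(4.75/√3.14) = 1 − Φ(2.6806). So
  P(M_{3.14} ≥ 4.75) = 2(1 − Φ(2.6806)) ≈ 0.0073.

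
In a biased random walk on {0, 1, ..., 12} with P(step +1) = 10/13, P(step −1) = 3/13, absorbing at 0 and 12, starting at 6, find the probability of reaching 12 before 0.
P(hit 12 before 0) = (1 − (3/10)^6) / (1 − (3/10)^12) = 1000000/1000729

Let u_k denote P(reach 12 before 0 | start at k). Boundary: u_0 = 0, u_12 = 1. Recurrence: u_k = 10/13·u_{k+1} + 3/13·u_{k-1} for 1 ≤ k ≤ 11. Try u_k = A + B·r^k with r = q/p = (3/13)/(10/13) = 3/10. Substitution satisfies the recurrence; boundary conditions give:
  u_k = (1 − r^k) / (1 − r^N) = (1 − (3/10)^6) / (1 − (3/10)^12) = 1000000/1000729.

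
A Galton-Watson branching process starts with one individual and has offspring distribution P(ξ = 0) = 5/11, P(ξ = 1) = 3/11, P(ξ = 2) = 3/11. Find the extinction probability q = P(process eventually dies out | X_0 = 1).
q = 1

Mean offspring μ = 0·5/11 + 1·3/11 + 2·3/11 = 9/11 ≤ 1. For μ ≤ 1 with offspring not concentrated at 1, the Galton-Watson process goes extinct almost surely, so q = 1.
(Algebraic check: The pgf is f(s) = 5/11 + 3/11·s + 3/11·s². The extinction probability q is the smallest fixed point of f in [0, 1]. Setting s = f(s):
  3/11·s² + (3/11 − 1)·s + 5/11 = 0
  3/11·s² − (5/11 + 3/11)·s + 5/11 = 0
which factors as (s − 1)·(3/11·s − 5/11) = 0, giving roots s = 1 and s = (5/11)/(3/11) = 5/3. Since 5/3 ≥ 1, the smallest root in [0, 1] is s = 1.)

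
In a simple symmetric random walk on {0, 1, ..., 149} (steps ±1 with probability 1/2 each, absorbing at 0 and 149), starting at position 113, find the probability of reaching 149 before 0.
P(hit 149 before 0) = 113/149

Let u_k = P(hit 149 before 0 | start at k). Then u_0 = 0, u_149 = 1, and u_k = u_{k-1}/2 + u_{k+1}/2 for 1 ≤ k ≤ 148. This harmonic recurrence is solved by u_k = k/149, giving u_113 = 113/149.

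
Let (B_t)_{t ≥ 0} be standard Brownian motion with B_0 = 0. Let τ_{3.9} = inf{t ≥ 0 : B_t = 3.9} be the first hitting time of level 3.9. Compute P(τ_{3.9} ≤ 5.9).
P(τ_{3.9} ≤ 5.9) = 2(1 − Φ(3.9/√5.9)) = 2(1 − Φ(1.6056)) ≈ 0.1084

By the reflection principle for standard BM, P(τ_b ≤ t) = 2 · P(B_t ≥ b). Since B_t ~ N(0, t), P(B_t ≥ 3.9) = 1 − Φ(3.9/√t) = 1 − Φ(3.9/√5.9) = 1 − Φ(1.6056) ≈ 0.05418. Doubling: P(τ_{3.9} ≤ 5.9) ≈ 2 · 0.05418 = 0.10836 ≈ 0.1084.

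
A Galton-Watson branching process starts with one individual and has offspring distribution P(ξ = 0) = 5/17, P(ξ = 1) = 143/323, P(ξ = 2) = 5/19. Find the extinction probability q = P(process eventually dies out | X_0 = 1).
q = 1

Mean offspring μ = 0·5/17 + 1·143/323 + 2·5/19 = 313/323 ≤ 1. For μ ≤ 1 with offspring not concentrated at 1, the Galton-Watson process goes extinct almost surely, so q = 1.
(Algebraic check: The pgf is f(s) = 5/17 + 143/323·s + 5/19·s². The extinction probability q is the smallest fixed point of f in [0, 1]. Setting s = f(s):
  5/19·s² + (143/323 − 1)·s + 5/17 = 0
  5/19·s² − (5/17 + 5/19)·s + 5/17 = 0
which factors as (s − 1)·(5/19·s − 5/17) = 0, giving roots s = 1 and s = (5/17)/(5/19) = 19/17. Since 19/17 ≥ 1, the smallest root in [0, 1] is s = 1.)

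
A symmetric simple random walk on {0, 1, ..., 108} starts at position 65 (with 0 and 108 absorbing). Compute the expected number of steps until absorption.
E[τ | X_0 = 65] = 2795

Let v_k = E[τ | X_0 = k]. Boundary: v_0 = v_108 = 0. Recurrence: v_k = 1 + (v_{k-1} + v_{k+1})/2 for 1 ≤ k ≤ 107. The particular solution to v_k − (v_{k-1} + v_{k+1})/2 = 1 is v_k = −k^2. Adding homogeneous solution A + B k and matching boundaries gives v_k = k (108 − k). Substituting k = 65: v_65 = 65 · 43 = 2795.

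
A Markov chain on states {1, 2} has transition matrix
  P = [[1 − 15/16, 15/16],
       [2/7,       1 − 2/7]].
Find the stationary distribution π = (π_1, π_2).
π_1 = 32/137, π_2 = 105/137

Solve πP = π with π_1 + π_2 = 1. From πP = π: π_1 · (1 − 15/16) + π_2 · 2/7 = π_1 ⇒ π_2 · 2/7 = π_1 · 15/16 ⇒ π_2/π_1 = (15/16)/(2/7) = 105/32. Together with π_1 + π_2 = 1:
  π_1 = (2/7)/(15/16 + 2/7) = (2/7)/(137/112) = 32/137,
  π_2 = (15/16)/(15/16 + 2/7) = (15/16)/(137/112) = 105/137.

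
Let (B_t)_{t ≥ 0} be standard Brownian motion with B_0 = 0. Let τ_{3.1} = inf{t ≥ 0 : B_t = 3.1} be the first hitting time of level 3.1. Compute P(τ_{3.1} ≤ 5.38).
P(τ_{3.1} ≤ 5.38) = 2(1 − Φ(3.1/√5.38)) = 2(1 − Φ(1.3365)) ≈ 0.1814

By the reflection principle for standard BM, P(τ_b ≤ t) = 2 · P(B_t ≥ b). Since B_t ~ N(0, t), P(B_t ≥ 3.1) = 1 − Φ(3.1/√t) = 1 − Φ(3.1/√5.38) = 1 − Φ(1.3365) ≈ 0.09069. Doubling: P(τ_{3.1} ≤ 5.38) ≈ 2 · 0.09069 = 0.18138 ≈ 0.1814.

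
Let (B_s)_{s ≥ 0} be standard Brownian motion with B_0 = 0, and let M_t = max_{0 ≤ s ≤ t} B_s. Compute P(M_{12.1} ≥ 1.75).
P(M_{12.1} ≥ 1.75) = 2·P(B_{12.1} ≥ 1.75) = 2(1 − Φ(1.75/√12.1)) ≈ 0.6149

By the reflection principle for Brownian motion, P(M_t ≥ a) = 2 · P(B_t ≥ a) for a ≥ 0. Since B_t ~ N(0, t), P(B_t ≥ 1.75) = 1 − Φ(1.75/√t) = 1 − Φ(1.75/√12.1) = 1 − Φ(0.5031). So
  P(M_{12.1} ≥ 1.75) = 2(1 − Φ(0.5031)) ≈ 0.6149.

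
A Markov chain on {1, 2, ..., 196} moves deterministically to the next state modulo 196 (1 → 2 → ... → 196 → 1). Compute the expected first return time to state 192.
E[T_192 | X_0 = 192] = 196

The chain cycles deterministically, so starting at state 192 it returns in exactly 196 steps. Equivalently, the stationary distribution is uniform π_j = 1/196 for every state j, so by Kac's formula E[T_192] = 1/π_192 = 196.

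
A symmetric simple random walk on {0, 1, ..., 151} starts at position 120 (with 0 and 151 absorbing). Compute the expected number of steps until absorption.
E[τ | X_0 = 120] = 3720

Let v_k = E[τ | X_0 = k]. Boundary: v_0 = v_151 = 0. Recurrence: v_k = 1 + (v_{k-1} + v_{k+1})/2 for 1 ≤ k ≤ 150. The particular solution to v_k − (v_{k-1} + v_{k+1})/2 = 1 is v_k = −k^2. Adding homogeneous solution A + B k and matching boundaries gives v_k = k (151 − k). Substituting k = 120: v_120 = 120 · 31 = 3720.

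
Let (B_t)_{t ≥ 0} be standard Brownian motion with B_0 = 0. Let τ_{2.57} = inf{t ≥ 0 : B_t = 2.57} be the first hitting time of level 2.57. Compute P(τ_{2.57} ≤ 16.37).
P(τ_{2.57} ≤ 16.37) = 2(1 − Φ(2.57/√16.37)) = 2(1 − Φ(0.6352)) ≈ 0.5253

By the reflection principle for standard BM, P(τ_b ≤ t) = 2 · P(B_t ≥ b). Since B_t ~ N(0, t), P(B_t ≥ 2.57) = 1 − Φ(2.57/√t) = 1 − Φ(2.57/√16.37) = 1 − Φ(0.6352) ≈ 0.26265. Doubling: P(τ_{2.57} ≤ 16.37) ≈ 2 · 0.26265 = 0.52530 ≈ 0.5253.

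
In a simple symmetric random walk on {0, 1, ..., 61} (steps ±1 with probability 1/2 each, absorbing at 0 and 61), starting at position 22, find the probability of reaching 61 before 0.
P(hit 61 before 0) = 22/61

Let u_k = P(hit 61 before 0 | start at k). Then u_0 = 0, u_61 = 1, and u_k = u_{k-1}/2 + u_{k+1}/2 for 1 ≤ k ≤ 60. This harmonic recurrence is solved by u_k = k/61, giving u_22 = 22/61.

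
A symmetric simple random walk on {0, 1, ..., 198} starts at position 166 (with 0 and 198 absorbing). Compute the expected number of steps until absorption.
E[τ | X_0 = 166] = 5312

Let v_k = E[τ | X_0 = k]. Boundary: v_0 = v_198 = 0. Recurrence: v_k = 1 + (v_{k-1} + v_{k+1})/2 for 1 ≤ k ≤ 197. The particular solution to v_k − (v_{k-1} + v_{k+1})/2 = 1 is v_k = −k^2. Adding homogeneous solution A + B k and matching boundaries gives v_k = k (198 − k). Substituting k = 166: v_166 = 166 · 32 = 5312.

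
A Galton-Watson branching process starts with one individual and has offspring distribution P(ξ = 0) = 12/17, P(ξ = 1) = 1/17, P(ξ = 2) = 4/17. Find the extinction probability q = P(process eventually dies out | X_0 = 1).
q = 1

Mean offspring μ = 0·12/17 + 1·1/17 + 2·4/17 = 9/17 ≤ 1. For μ ≤ 1 with offspring not concentrated at 1, the Galton-Watson process goes extinct almost surely, so q = 1.
(Algebraic check: The pgf is f(s) = 12/17 + 1/17·s + 4/17·s². The extinction probability q is the smallest fixed point of f in [0, 1]. Setting s = f(s):
  4/17·s² + (1/17 − 1)·s + 12/17 = 0
  4/17·s² − (12/17 + 4/17)·s + 12/17 = 0
which factors as (s − 1)·(4/17·s − 12/17) = 0, giving roots s = 1 and s = (12/17)/(4/17) = 3. Since 3 ≥ 1, the smallest root in [0, 1] is s = 1.)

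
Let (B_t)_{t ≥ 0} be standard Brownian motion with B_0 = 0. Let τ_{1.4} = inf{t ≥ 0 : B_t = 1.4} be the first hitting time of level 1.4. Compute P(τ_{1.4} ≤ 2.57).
P(τ_{1.4} ≤ 2.57) = 2(1 − Φ(1.4/√2.57)) = 2(1 − Φ(0.8733)) ≈ 0.3825

By the reflection principle for standard BM, P(τ_b ≤ t) = 2 · P(B_t ≥ b). Since B_t ~ N(0, t), P(B_t ≥ 1.4) = 1 − Φ(1.4/√t) = 1 − Φ(1.4/√2.57) = 1 − Φ(0.8733) ≈ 0.19125. Doubling: P(τ_{1.4} ≤ 2.57) ≈ 2 · 0.19125 = 0.38250 ≈ 0.3825.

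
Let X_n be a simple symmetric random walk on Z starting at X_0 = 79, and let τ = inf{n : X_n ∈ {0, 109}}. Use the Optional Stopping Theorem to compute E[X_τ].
E[X_τ] = 79

X_n is a martingale and τ is a bounded-mean stopping time (indeed τ is finite a.s. with bounded expectation since the walk is in a bounded region). By the OST, E[X_τ] = E[X_0] = 79. Equivalently: E[X_τ] = 109 · P(hit 109 first) + 0 · P(hit 0 first) = 109 · (79/109) = 79.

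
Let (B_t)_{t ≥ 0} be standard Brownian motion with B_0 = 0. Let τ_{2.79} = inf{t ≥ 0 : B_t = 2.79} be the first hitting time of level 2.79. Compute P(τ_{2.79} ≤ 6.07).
P(τ_{2.79} ≤ 6.07) = 2(1 − Φ(2.79/√6.07)) = 2(1 − Φ(1.1324)) ≈ 0.2575

By the reflection principle for standard BM, P(τ_b ≤ t) = 2 · P(B_t ≥ b). Since B_t ~ N(0, t), P(B_t ≥ 2.79) = 1 − Φ(2.79/√t) = 1 − Φ(2.79/√6.07) = 1 − Φ(1.1324) ≈ 0.12873. Doubling: P(τ_{2.79} ≤ 6.07) ≈ 2 · 0.12873 = 0.25746 ≈ 0.2575.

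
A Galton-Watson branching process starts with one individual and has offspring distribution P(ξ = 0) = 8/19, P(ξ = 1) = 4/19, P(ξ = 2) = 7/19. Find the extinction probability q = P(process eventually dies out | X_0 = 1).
q = 1

Mean offspring μ = 0·8/19 + 1·4/19 + 2·7/19 = 18/19 ≤ 1. For μ ≤ 1 with offspring not concentrated at 1, the Galton-Watson process goes extinct almost surely, so q = 1.
(Algebraic check: The pgf is f(s) = 8/19 + 4/19·s + 7/19·s². The extinction probability q is the smallest fixed point of f in [0, 1]. Setting s = f(s):
  7/19·s² + (4/19 − 1)·s + 8/19 = 0
  7/19·s² − (8/19 + 7/19)·s + 8/19 = 0
which factors as (s − 1)·(7/19·s − 8/19) = 0, giving roots s = 1 and s = (8/19)/(7/19) = 8/7. Since 8/7 ≥ 1, the smallest root in [0, 1] is s = 1.)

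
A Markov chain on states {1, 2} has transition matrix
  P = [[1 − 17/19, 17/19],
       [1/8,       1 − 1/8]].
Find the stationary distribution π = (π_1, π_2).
π_1 = 19/155, π_2 = 136/155

Solve πP = π with π_1 + π_2 = 1. From πP = π: π_1 · (1 − 17/19) + π_2 · 1/8 = π_1 ⇒ π_2 · 1/8 = π_1 · 17/19 ⇒ π_2/π_1 = (17/19)/(1/8) = 136/19. Together with π_1 + π_2 = 1:
  π_1 = (1/8)/(17/19 + 1/8) = (1/8)/(155/152) = 19/155,
  π_2 = (17/19)/(17/19 + 1/8) = (17/19)/(155/152) = 136/155.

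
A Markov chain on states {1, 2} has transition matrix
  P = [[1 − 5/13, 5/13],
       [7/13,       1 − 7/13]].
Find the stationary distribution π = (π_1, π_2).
π_1 = 7/12, π_2 = 5/12

Solve πP = π with π_1 + π_2 = 1. From πP = π: π_1 · (1 − 5/13) + π_2 · 7/13 = π_1 ⇒ π_2 · 7/13 = π_1 · 5/13 ⇒ π_2/π_1 = (5/13)/(7/13) = 5/7. Together with π_1 + π_2 = 1:
  π_1 = (7/13)/(5/13 + 7/13) = (7/13)/(12/13) = 7/12,
  π_2 = (5/13)/(5/13 + 7/13) = (5/13)/(12/13) = 5/12.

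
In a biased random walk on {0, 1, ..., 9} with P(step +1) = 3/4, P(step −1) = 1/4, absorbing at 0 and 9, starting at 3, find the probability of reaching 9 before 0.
P(hit 9 before 0) = (1 − (1/3)^3) / (1 − (1/3)^9) = 729/757

Let u_k denote P(reach 9 before 0 | start at k). Boundary: u_0 = 0, u_9 = 1. Recurrence: u_k = 3/4·u_{k+1} + 1/4·u_{k-1} for 1 ≤ k ≤ 8. Try u_k = A + B·r^k with r = q/p = (1/4)/(3/4) = 1/3. Substitution satisfies the recurrence; boundary conditions give:
  u_k = (1 − r^k) / (1 − r^N) = (1 − (1/3)^3) / (1 − (1/3)^9) = 729/757.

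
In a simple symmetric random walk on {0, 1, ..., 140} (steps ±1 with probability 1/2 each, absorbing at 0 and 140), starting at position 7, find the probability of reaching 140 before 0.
P(hit 140 before 0) = 7/140 = 1/20

Let u_k = P(hit 140 before 0 | start at k). Then u_0 = 0, u_140 = 1, and u_k = u_{k-1}/2 + u_{k+1}/2 for 1 ≤ k ≤ 139. This harmonic recurrence is solved by u_k = k/140, giving u_7 = 7/140 = 1/20.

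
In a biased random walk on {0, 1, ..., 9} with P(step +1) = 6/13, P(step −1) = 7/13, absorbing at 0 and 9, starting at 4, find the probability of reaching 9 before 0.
P(hit 9 before 0) = (1 − (7/6)^4) / (1 − (7/6)^9) = 8592480/30275911

Let u_k denote P(reach 9 before 0 | start at k). Boundary: u_0 = 0, u_9 = 1. Recurrence: u_k = 6/13·u_{k+1} + 7/13·u_{k-1} for 1 ≤ k ≤ 8. Try u_k = A + B·r^k with r = q/p = (7/13)/(6/13) = 7/6. Substitution satisfies the recurrence; boundary conditions give:
  u_k = (1 − r^k) / (1 − r^N) = (1 − (7/6)^4) / (1 − (7/6)^9) = 8592480/30275911.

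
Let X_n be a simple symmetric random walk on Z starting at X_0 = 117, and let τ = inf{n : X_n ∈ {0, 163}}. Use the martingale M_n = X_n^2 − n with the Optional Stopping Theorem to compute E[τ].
E[τ] = 5382

M_n = X_n^2 − n is a martingale (since E[X_{n+1}^2 | F_n] = X_n^2 + 1). By OST (τ has finite mean in a bounded region), E[M_τ] = E[M_0] = X_0^2 − 0 = 117^2 = 13689. Also E[M_τ] = E[X_τ^2] − E[τ]. The walk exits at 0 or 163, with P(hit 163 first) = 117/163, so E[X_τ^2] = 163^2 · 117/163 + 0 = 19071. Thus E[τ] = E[X_τ^2] − E[M_τ] = 19071 − 13689 = 5382 = 117(163 − 117) = 5382.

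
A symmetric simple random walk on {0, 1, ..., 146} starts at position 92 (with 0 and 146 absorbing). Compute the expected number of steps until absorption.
E[τ | X_0 = 92] = 4968

Let v_k = E[τ | X_0 = k]. Boundary: v_0 = v_146 = 0. Recurrence: v_k = 1 + (v_{k-1} + v_{k+1})/2 for 1 ≤ k ≤ 145. The particular solution to v_k − (v_{k-1} + v_{k+1})/2 = 1 is v_k = −k^2. Adding homogeneous solution A + B k and matching boundaries gives v_k = k (146 − k). Substituting k = 92: v_92 = 92 · 54 = 4968.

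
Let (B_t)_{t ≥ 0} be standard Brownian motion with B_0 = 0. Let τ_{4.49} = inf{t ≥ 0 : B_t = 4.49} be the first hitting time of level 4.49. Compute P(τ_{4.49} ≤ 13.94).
P(τ_{4.49} ≤ 13.94) = 2(1 − Φ(4.49/√13.94)) = 2(1 − Φ(1.2026)) ≈ 0.2291

By the reflection principle for standard BM, P(τ_b ≤ t) = 2 · P(B_t ≥ b). Since B_t ~ N(0, t), P(B_t ≥ 4.49) = 1 − Φ(4.49/√t) = 1 − Φ(4.49/√13.94) = 1 − Φ(1.2026) ≈ 0.11457. Doubling: P(τ_{4.49} ≤ 13.94) ≈ 2 · 0.11457 = 0.22914 ≈ 0.2291.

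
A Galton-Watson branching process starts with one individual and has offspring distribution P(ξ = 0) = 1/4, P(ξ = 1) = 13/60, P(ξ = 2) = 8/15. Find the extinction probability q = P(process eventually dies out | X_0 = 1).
q = 15/32

The pgf is f(s) = 1/4 + 13/60·s + 8/15·s². The extinction probability q is the smallest fixed point of f in [0, 1]. Setting s = f(s):
  8/15·s² + (13/60 − 1)·s + 1/4 = 0
  8/15·s² − (1/4 + 8/15)·s + 1/4 = 0
which factors as (s − 1)·(8/15·s − 1/4) = 0, giving roots s = 1 and s = (1/4)/(8/15) = 15/32.
Mean offspring μ = 13/60 + 2·8/15 = 77/60 > 1 (supercritical), so q < 1. The extinction probability is the smaller root: q = (1/4)/(8/15) = 15/32.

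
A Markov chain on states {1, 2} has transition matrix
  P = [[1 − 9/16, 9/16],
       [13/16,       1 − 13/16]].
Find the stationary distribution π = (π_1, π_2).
π_1 = 13/22, π_2 = 9/22

Solve πP = π with π_1 + π_2 = 1. From πP = π: π_1 · (1 − 9/16) + π_2 · 13/16 = π_1 ⇒ π_2 · 13/16 = π_1 · 9/16 ⇒ π_2/π_1 = (9/16)/(13/16) = 9/13. Together with π_1 + π_2 = 1:
  π_1 = (13/16)/(9/16 + 13/16) = (13/16)/(11/8) = 13/22,
  π_2 = (9/16)/(9/16 + 13/16) = (9/16)/(11/8) = 9/22.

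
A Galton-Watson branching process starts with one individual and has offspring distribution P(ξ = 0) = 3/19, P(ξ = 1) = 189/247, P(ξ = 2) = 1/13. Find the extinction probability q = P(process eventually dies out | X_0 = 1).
q = 1

Mean offspring μ = 0·3/19 + 1·189/247 + 2·1/13 = 227/247 ≤ 1. For μ ≤ 1 with offspring not concentrated at 1, the Galton-Watson process goes extinct almost surely, so q = 1.
(Algebraic check: The pgf is f(s) = 3/19 + 189/247·s + 1/13·s². The extinction probability q is the smallest fixed point of f in [0, 1]. Setting s = f(s):
  1/13·s² + (189/247 − 1)·s + 3/19 = 0
  1/13·s² − (3/19 + 1/13)·s + 3/19 = 0
which factors as (s − 1)·(1/13·s − 3/19) = 0, giving roots s = 1 and s = (3/19)/(1/13) = 39/19. Since 39/19 ≥ 1, the smallest root in [0, 1] is s = 1.)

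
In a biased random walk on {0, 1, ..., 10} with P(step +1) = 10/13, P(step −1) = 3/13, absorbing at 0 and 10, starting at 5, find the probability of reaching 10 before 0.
P(hit 10 before 0) = (1 − (3/10)^5) / (1 − (3/10)^10) = 100000/100243

Let u_k denote P(reach 10 before 0 | start at k). Boundary: u_0 = 0, u_10 = 1. Recurrence: u_k = 10/13·u_{k+1} + 3/13·u_{k-1} for 1 ≤ k ≤ 9. Try u_k = A + B·r^k with r = q/p = (3/13)/(10/13) = 3/10. Substitution satisfies the recurrence; boundary conditions give:
  u_k = (1 − r^k) / (1 − r^N) = (1 − (3/10)^5) / (1 − (3/10)^10) = 100000/100243.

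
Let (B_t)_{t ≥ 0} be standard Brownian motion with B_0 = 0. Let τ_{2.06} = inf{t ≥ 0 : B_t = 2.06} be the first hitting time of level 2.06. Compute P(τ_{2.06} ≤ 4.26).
P(τ_{2.06} ≤ 4.26) = 2(1 − Φ(2.06/√4.26)) = 2(1 − Φ(0.9981)) ≈ 0.3182

By the reflection principle for standard BM, P(τ_b ≤ t) = 2 · P(B_t ≥ b). Since B_t ~ N(0, t), P(B_t ≥ 2.06) = 1 − Φ(2.06/√t) = 1 − Φ(2.06/√4.26) = 1 − Φ(0.9981) ≈ 0.15912. Doubling: P(τ_{2.06} ≤ 4.26) ≈ 2 · 0.15912 = 0.31824 ≈ 0.3182.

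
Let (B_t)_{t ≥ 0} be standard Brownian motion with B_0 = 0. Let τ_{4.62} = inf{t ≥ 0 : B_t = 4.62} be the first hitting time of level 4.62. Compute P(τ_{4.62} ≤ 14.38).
P(τ_{4.62} ≤ 14.38) = 2(1 − Φ(4.62/√14.38)) = 2(1 − Φ(1.2183)) ≈ 0.2231

By the reflection principle for standard BM, P(τ_b ≤ t) = 2 · P(B_t ≥ b). Since B_t ~ N(0, t), P(B_t ≥ 4.62) = 1 − Φ(4.62/√t) = 1 − Φ(4.62/√14.38) = 1 − Φ(1.2183) ≈ 0.11155. Doubling: P(τ_{4.62} ≤ 14.38) ≈ 2 · 0.11155 = 0.22310 ≈ 0.2231.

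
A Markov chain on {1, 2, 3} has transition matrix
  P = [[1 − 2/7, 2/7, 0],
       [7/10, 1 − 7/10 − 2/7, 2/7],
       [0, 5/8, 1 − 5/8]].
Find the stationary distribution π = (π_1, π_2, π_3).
π = (343/547, 140/547, 64/547)

This is a birth-death chain on three states, which satisfies detailed balance: π_1 · P_{12} = π_2 · P_{21} and π_2 · P_{23} = π_3 · P_{32}.
From π_1 · 2/7 = π_2 · 7/10: π_2/π_1 = (2/7)/(7/10) = 20/49.
From π_2 · 2/7 = π_3 · 5/8: π_3/π_2 = (2/7)/(5/8) = 16/35.
Take π_1 proportional to 1; then unnormalized π = (1, 20/49, 64/343). Normalize by dividing by the sum 547/343:
  π = (343/547, 140/547, 64/547).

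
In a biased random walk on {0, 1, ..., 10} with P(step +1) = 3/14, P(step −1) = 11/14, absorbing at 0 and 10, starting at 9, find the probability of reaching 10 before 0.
P(hit 10 before 0) = (1 − (11/3)^9) / (1 − (11/3)^10) = 884223003/3242170694

Let u_k denote P(reach 10 before 0 | start at k). Boundary: u_0 = 0, u_10 = 1. Recurrence: u_k = 3/14·u_{k+1} + 11/14·u_{k-1} for 1 ≤ k ≤ 9. Try u_k = A + B·r^k with r = q/p = (11/14)/(3/14) = 11/3. Substitution satisfies the recurrence; boundary conditions give:
  u_k = (1 − r^k) / (1 − r^N) = (1 − (11/3)^9) / (1 − (11/3)^10) = 884223003/3242170694.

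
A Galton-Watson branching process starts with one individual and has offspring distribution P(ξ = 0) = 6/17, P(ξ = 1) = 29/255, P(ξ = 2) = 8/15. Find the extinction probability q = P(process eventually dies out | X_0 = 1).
q = 45/68

The pgf is f(s) = 6/17 + 29/255·s + 8/15·s². The extinction probability q is the smallest fixed point of f in [0, 1]. Setting s = f(s):
  8/15·s² + (29/255 − 1)·s + 6/17 = 0
  8/15·s² − (6/17 + 8/15)·s + 6/17 = 0
which factors as (s − 1)·(8/15·s − 6/17) = 0, giving roots s = 1 and s = (6/17)/(8/15) = 45/68.
Mean offspring μ = 29/255 + 2·8/15 = 301/255 > 1 (supercritical), so q < 1. The extinction probability is the smaller root: q = (6/17)/(8/15) = 45/68.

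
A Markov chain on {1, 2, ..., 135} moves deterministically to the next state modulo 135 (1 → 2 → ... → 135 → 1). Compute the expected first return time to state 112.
E[T_112 | X_0 = 112] = 135

The chain cycles deterministically, so starting at state 112 it returns in exactly 135 steps. Equivalently, the stationary distribution is uniform π_j = 1/135 for every state j, so by Kac's formula E[T_112] = 1/π_112 = 135.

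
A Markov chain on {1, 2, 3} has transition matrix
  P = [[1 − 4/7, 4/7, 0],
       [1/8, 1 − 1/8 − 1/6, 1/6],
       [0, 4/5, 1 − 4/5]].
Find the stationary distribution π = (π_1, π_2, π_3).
π = (21/137, 96/137, 20/137)

This is a birth-death chain on three states, which satisfies detailed balance: π_1 · P_{12} = π_2 · P_{21} and π_2 · P_{23} = π_3 · P_{32}.
From π_1 · 4/7 = π_2 · 1/8: π_2/π_1 = (4/7)/(1/8) = 32/7.
From π_2 · 1/6 = π_3 · 4/5: π_3/π_2 = (1/6)/(4/5) = 5/24.
Take π_1 proportional to 1; then unnormalized π = (1, 32/7, 20/21). Normalize by dividing by the sum 137/21:
  π = (21/137, 96/137, 20/137).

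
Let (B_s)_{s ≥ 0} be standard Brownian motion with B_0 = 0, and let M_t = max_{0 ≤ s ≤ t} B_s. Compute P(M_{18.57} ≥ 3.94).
P(M_{18.57} ≥ 3.94) = 2·P(B_{18.57} ≥ 3.94) = 2(1 − Φ(3.94/√18.57)) ≈ 0.3606

By the reflection principle for Brownian motion, P(M_t ≥ a) = 2 · P(B_t ≥ a) for a ≥ 0. Since B_t ~ N(0, t), P(B_t ≥ 3.94) = 1 − Φ(3.94/√t) = 1 − Φ(3.94/√18.57) = 1 − Φ(0.9143). So
  P(M_{18.57} ≥ 3.94) = 2(1 − Φ(0.9143)) ≈ 0.3606.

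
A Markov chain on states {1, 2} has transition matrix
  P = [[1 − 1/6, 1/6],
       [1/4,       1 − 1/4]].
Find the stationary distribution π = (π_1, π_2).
π_1 = 3/5, π_2 = 2/5

Solve πP = π with π_1 + π_2 = 1. From πP = π: π_1 · (1 − 1/6) + π_2 · 1/4 = π_1 ⇒ π_2 · 1/4 = π_1 · 1/6 ⇒ π_2/π_1 = (1/6)/(1/4) = 2/3. Together with π_1 + π_2 = 1:
  π_1 = (1/4)/(1/6 + 1/4) = (1/4)/(5/12) = 3/5,
  π_2 = (1/6)/(1/6 + 1/4) = (1/6)/(5/12) = 2/5.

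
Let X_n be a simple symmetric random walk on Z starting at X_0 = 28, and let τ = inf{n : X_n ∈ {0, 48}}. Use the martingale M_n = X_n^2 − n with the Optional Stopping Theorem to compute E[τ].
E[τ] = 560

M_n = X_n^2 − n is a martingale (since E[X_{n+1}^2 | F_n] = X_n^2 + 1). By OST (τ has finite mean in a bounded region), E[M_τ] = E[M_0] = X_0^2 − 0 = 28^2 = 784. Also E[M_τ] = E[X_τ^2] − E[τ]. The walk exits at 0 or 48, with P(hit 48 first) = 28/48, so E[X_τ^2] = 48^2 · 28/48 + 0 = 1344. Thus E[τ] = E[X_τ^2] − E[M_τ] = 1344 − 784 = 560 = 28(48 − 28) = 560.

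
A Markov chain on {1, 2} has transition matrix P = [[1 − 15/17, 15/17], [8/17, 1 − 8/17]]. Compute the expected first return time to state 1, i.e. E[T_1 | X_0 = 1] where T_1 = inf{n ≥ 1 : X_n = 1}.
E[T_1 | X_0 = 1] = 1/π_1 = 23/8

For an irreducible recurrent Markov chain with stationary distribution π, E[T_i | X_0 = i] = 1/π_i (Kac's formula). Here π_1 = (8/17)/(15/17 + 8/17) = (8/17)/(23/17) = 8/23, so E[T_1 | X_0 = 1] = 1/π_1 = (15/17 + 8/17)/(8/17) = (23/17)/(8/17) = 23/8.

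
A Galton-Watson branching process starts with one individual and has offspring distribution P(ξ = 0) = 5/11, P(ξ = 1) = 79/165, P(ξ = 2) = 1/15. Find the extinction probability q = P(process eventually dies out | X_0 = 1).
q = 1

Mean offspring μ = 0·5/11 + 1·79/165 + 2·1/15 = 101/165 ≤ 1. For μ ≤ 1 with offspring not concentrated at 1, the Galton-Watson process goes extinct almost surely, so q = 1.
(Algebraic check: The pgf is f(s) = 5/11 + 79/165·s + 1/15·s². The extinction probability q is the smallest fixed point of f in [0, 1]. Setting s = f(s):
  1/15·s² + (79/165 − 1)·s + 5/11 = 0
  1/15·s² − (5/11 + 1/15)·s + 5/11 = 0
which factors as (s − 1)·(1/15·s − 5/11) = 0, giving roots s = 1 and s = (5/11)/(1/15) = 75/11. Since 75/11 ≥ 1, the smallest root in [0, 1] is s = 1.)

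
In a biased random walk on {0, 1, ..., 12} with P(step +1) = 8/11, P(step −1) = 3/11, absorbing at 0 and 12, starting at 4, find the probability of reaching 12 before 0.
P(hit 12 before 0) = (1 − (3/8)^4) / (1 − (3/8)^12) = 16777216/17115553

Let u_k denote P(reach 12 before 0 | start at k). Boundary: u_0 = 0, u_12 = 1. Recurrence: u_k = 8/11·u_{k+1} + 3/11·u_{k-1} for 1 ≤ k ≤ 11. Try u_k = A + B·r^k with r = q/p = (3/11)/(8/11) = 3/8. Substitution satisfies the recurrence; boundary conditions give:
  u_k = (1 − r^k) / (1 − r^N) = (1 − (3/8)^4) / (1 − (3/8)^12) = 16777216/17115553.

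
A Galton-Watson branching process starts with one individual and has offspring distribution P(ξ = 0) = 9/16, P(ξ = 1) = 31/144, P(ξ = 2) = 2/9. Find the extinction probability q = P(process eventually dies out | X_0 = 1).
q = 1

Mean offspring μ = 0·9/16 + 1·31/144 + 2·2/9 = 95/144 ≤ 1. For μ ≤ 1 with offspring not concentrated at 1, the Galton-Watson process goes extinct almost surely, so q = 1.
(Algebraic check: The pgf is f(s) = 9/16 + 31/144·s + 2/9·s². The extinction probability q is the smallest fixed point of f in [0, 1]. Setting s = f(s):
  2/9·s² + (31/144 − 1)·s + 9/16 = 0
  2/9·s² − (9/16 + 2/9)·s + 9/16 = 0
which factors as (s − 1)·(2/9·s − 9/16) = 0, giving roots s = 1 and s = (9/16)/(2/9) = 81/32. Since 81/32 ≥ 1, the smallest root in [0, 1] is s = 1.)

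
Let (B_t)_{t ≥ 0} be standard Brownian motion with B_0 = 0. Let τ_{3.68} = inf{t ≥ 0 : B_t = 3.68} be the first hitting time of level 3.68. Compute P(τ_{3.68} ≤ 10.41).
P(τ_{3.68} ≤ 10.41) = 2(1 − Φ(3.68/√10.41)) = 2(1 − Φ(1.1406)) ≈ 0.2540

By the reflection principle for standard BM, P(τ_b ≤ t) = 2 · P(B_t ≥ b). Since B_t ~ N(0, t), P(B_t ≥ 3.68) = 1 − Φ(3.68/√t) = 1 − Φ(3.68/√10.41) = 1 − Φ(1.1406) ≈ 0.12702. Doubling: P(τ_{3.68} ≤ 10.41) ≈ 2 · 0.12702 = 0.25404 ≈ 0.2540.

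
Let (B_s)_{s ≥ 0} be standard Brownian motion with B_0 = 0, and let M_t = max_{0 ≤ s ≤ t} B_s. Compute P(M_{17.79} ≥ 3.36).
P(M_{17.79} ≥ 3.36) = 2·P(B_{17.79} ≥ 3.36) = 2(1 − Φ(3.36/√17.79)) ≈ 0.4257

By the reflection principle for Brownian motion, P(M_t ≥ a) = 2 · P(B_t ≥ a) for a ≥ 0. Since B_t ~ N(0, t), P(B_t ≥ 3.36) = 1 − Φ(3.36/√t) = 1 − Φ(3.36/√17.79) = 1 − Φ(0.7966). So
  P(M_{17.79} ≥ 3.36) = 2(1 − Φ(0.7966)) ≈ 0.4257.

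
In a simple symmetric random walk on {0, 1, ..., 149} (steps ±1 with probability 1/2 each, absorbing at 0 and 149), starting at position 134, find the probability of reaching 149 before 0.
P(hit 149 before 0) = 134/149

Let u_k = P(hit 149 before 0 | start at k). Then u_0 = 0, u_149 = 1, and u_k = u_{k-1}/2 + u_{k+1}/2 for 1 ≤ k ≤ 148. This harmonic recurrence is solved by u_k = k/149, giving u_134 = 134/149.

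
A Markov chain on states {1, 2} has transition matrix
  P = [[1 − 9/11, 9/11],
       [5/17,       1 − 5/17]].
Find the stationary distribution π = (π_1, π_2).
π_1 = 55/208, π_2 = 153/208

Solve πP = π with π_1 + π_2 = 1. From πP = π: π_1 · (1 − 9/11) + π_2 · 5/17 = π_1 ⇒ π_2 · 5/17 = π_1 · 9/11 ⇒ π_2/π_1 = (9/11)/(5/17) = 153/55. Together with π_1 + π_2 = 1:
  π_1 = (5/17)/(9/11 + 5/17) = (5/17)/(208/187) = 55/208,
  π_2 = (9/11)/(9/11 + 5/17) = (9/11)/(208/187) = 153/208.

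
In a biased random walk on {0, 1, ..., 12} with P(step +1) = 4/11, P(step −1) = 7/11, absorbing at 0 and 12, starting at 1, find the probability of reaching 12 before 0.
P(hit 12 before 0) = (1 − (7/4)^1) / (1 − (7/4)^12) = 4194304/4608169995

Let u_k denote P(reach 12 before 0 | start at k). Boundary: u_0 = 0, u_12 = 1. Recurrence: u_k = 4/11·u_{k+1} + 7/11·u_{k-1} for 1 ≤ k ≤ 11. Try u_k = A + B·r^k with r = q/p = (7/11)/(4/11) = 7/4. Substitution satisfies the recurrence; boundary conditions give:
  u_k = (1 − r^k) / (1 − r^N) = (1 − (7/4)^1) / (1 − (7/4)^12) = 4194304/4608169995.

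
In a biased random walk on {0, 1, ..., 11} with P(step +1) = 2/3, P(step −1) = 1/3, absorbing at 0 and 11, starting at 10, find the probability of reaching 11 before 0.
P(hit 11 before 0) = (1 − (1/2)^10) / (1 − (1/2)^11) = 2046/2047

Let u_k denote P(reach 11 before 0 | start at k). Boundary: u_0 = 0, u_11 = 1. Recurrence: u_k = 2/3·u_{k+1} + 1/3·u_{k-1} for 1 ≤ k ≤ 10. Try u_k = A + B·r^k with r = q/p = (1/3)/(2/3) = 1/2. Substitution satisfies the recurrence; boundary conditions give:
  u_k = (1 − r^k) / (1 − r^N) = (1 − (1/2)^10) / (1 − (1/2)^11) = 2046/2047.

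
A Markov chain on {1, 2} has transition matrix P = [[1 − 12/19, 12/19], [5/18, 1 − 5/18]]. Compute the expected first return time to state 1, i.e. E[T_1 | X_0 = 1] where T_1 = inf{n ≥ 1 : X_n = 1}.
E[T_1 | X_0 = 1] = 1/π_1 = 311/95

For an irreducible recurrent Markov chain with stationary distribution π, E[T_i | X_0 = i] = 1/π_i (Kac's formula). Here π_1 = (5/18)/(12/19 + 5/18) = (5/18)/(311/342) = 95/311, so E[T_1 | X_0 = 1] = 1/π_1 = (12/19 + 5/18)/(5/18) = (311/342)/(5/18) = 311/95.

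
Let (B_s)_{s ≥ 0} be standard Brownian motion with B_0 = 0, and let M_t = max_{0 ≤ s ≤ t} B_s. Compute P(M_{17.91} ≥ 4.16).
P(M_{17.91} ≥ 4.16) = 2·P(B_{17.91} ≥ 4.16) = 2(1 − Φ(4.16/√17.91)) ≈ 0.3256

By the reflection principle for Brownian motion, P(M_t ≥ a) = 2 · P(B_t ≥ a) for a ≥ 0. Since B_t ~ N(0, t), P(B_t ≥ 4.16) = 1 − Φ(4.16/√t) = 1 − Φ(4.16/√17.91) = 1 − Φ(0.9830). So
  P(M_{17.91} ≥ 4.16) = 2(1 − Φ(0.9830)) ≈ 0.3256.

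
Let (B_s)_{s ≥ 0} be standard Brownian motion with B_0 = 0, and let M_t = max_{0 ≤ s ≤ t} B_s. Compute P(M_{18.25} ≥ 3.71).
P(M_{18.25} ≥ 3.71) = 2·P(B_{18.25} ≥ 3.71) = 2(1 − Φ(3.71/√18.25)) ≈ 0.3852

By the reflection principle for Brownian motion, P(M_t ≥ a) = 2 · P(B_t ≥ a) for a ≥ 0. Since B_t ~ N(0, t), P(B_t ≥ 3.71) = 1 − Φ(3.71/√t) = 1 − Φ(3.71/√18.25) = 1 − Φ(0.8684). So
  P(M_{18.25} ≥ 3.71) = 2(1 − Φ(0.8684)) ≈ 0.3852.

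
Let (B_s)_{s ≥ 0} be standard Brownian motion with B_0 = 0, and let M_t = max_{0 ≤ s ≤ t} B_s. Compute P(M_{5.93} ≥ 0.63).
P(M_{5.93} ≥ 0.63) = 2·P(B_{5.93} ≥ 0.63) = 2(1 − Φ(0.63/√5.93)) ≈ 0.7959

By the reflection principle for Brownian motion, P(M_t ≥ a) = 2 · P(B_t ≥ a) for a ≥ 0. Since B_t ~ N(0, t), P(B_t ≥ 0.63) = 1 − Φ(0.63/√t) = 1 − Φ(0.63/√5.93) = 1 − Φ(0.2587). So
  P(M_{5.93} ≥ 0.63) = 2(1 − Φ(0.2587)) ≈ 0.7959.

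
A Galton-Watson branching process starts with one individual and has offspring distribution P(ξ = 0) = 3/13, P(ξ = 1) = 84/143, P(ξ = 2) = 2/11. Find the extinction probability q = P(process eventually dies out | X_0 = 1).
q = 1

Mean offspring μ = 0·3/13 + 1·84/143 + 2·2/11 = 136/143 ≤ 1. For μ ≤ 1 with offspring not concentrated at 1, the Galton-Watson process goes extinct almost surely, so q = 1.
(Algebraic check: The pgf is f(s) = 3/13 + 84/143·s + 2/11·s². The extinction probability q is the smallest fixed point of f in [0, 1]. Setting s = f(s):
  2/11·s² + (84/143 − 1)·s + 3/13 = 0
  2/11·s² − (3/13 + 2/11)·s + 3/13 = 0
which factors as (s − 1)·(2/11·s − 3/13) = 0, giving roots s = 1 and s = (3/13)/(2/11) = 33/26. Since 33/26 ≥ 1, the smallest root in [0, 1] is s = 1.)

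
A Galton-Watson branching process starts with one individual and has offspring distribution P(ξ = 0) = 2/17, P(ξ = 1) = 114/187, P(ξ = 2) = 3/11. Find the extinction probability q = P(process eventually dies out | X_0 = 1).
q = 22/51

The pgf is f(s) = 2/17 + 114/187·s + 3/11·s². The extinction probability q is the smallest fixed point of f in [0, 1]. Setting s = f(s):
  3/11·s² + (114/187 − 1)·s + 2/17 = 0
  3/11·s² − (2/17 + 3/11)·s + 2/17 = 0
which factors as (s − 1)·(3/11·s − 2/17) = 0, giving roots s = 1 and s = (2/17)/(3/11) = 22/51.
Mean offspring μ = 114/187 + 2·3/11 = 216/187 > 1 (supercritical), so q < 1. The extinction probability is the smaller root: q = (2/17)/(3/11) = 22/51.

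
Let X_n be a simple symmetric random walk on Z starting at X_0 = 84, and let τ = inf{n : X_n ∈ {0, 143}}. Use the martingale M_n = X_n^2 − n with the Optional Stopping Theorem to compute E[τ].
E[τ] = 4956

M_n = X_n^2 − n is a martingale (since E[X_{n+1}^2 | F_n] = X_n^2 + 1). By OST (τ has finite mean in a bounded region), E[M_τ] = E[M_0] = X_0^2 − 0 = 84^2 = 7056. Also E[M_τ] = E[X_τ^2] − E[τ]. The walk exits at 0 or 143, with P(hit 143 first) = 84/143, so E[X_τ^2] = 143^2 · 84/143 + 0 = 12012. Thus E[τ] = E[X_τ^2] − E[M_τ] = 12012 − 7056 = 4956 = 84(143 − 84) = 4956.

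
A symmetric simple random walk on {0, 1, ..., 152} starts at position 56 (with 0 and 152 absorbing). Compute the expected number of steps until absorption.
E[τ | X_0 = 56] = 5376

Let v_k = E[τ | X_0 = k]. Boundary: v_0 = v_152 = 0. Recurrence: v_k = 1 + (v_{k-1} + v_{k+1})/2 for 1 ≤ k ≤ 151. The particular solution to v_k − (v_{k-1} + v_{k+1})/2 = 1 is v_k = −k^2. Adding homogeneous solution A + B k and matching boundaries gives v_k = k (152 − k). Substituting k = 56: v_56 = 56 · 96 = 5376.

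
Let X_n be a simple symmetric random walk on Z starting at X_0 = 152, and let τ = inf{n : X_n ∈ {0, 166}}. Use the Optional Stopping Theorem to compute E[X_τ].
E[X_τ] = 152

X_n is a martingale and τ is a bounded-mean stopping time (indeed τ is finite a.s. with bounded expectation since the walk is in a bounded region). By the OST, E[X_τ] = E[X_0] = 152. Equivalently: E[X_τ] = 166 · P(hit 166 first) + 0 · P(hit 0 first) = 166 · (152/166) = 152.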